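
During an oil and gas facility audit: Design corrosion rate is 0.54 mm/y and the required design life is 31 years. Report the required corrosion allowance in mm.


Corrosion allowance = CR × design life
CA = 0.54 * 31 = 16.74 mm

16.74 mm


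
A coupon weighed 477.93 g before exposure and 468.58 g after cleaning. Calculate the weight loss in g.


Weight loss = initial − final
WL = 477.93 − 468.58 = 9.35 g

9.35 g


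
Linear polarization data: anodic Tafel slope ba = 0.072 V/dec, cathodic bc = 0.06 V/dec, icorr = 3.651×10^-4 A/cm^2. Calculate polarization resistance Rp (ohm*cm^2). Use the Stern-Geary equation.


Apply the Stern-Geary equation: Rp = ba*bc / (2.303*icorr*(ba+bc))
ba*bc = 0.072*0.06 = 0.00432
ba+bc = 0.132; 2.303*icorr*(ba+bc) = 2.303*3.651×10^-4*0.132 = 1.1098894×10^-4
Rp = 0.00432 / 1.1098894×10^-4 = 38.92 ohm*cm^2

38.92 ohm*cm^2


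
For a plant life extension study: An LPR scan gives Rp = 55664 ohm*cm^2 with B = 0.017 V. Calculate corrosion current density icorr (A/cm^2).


Apply the Stern-Geary relation: icorr = B / Rp
icorr = 0.017 / 55664 = 3.054×10^-7 A/cm^2

3.054×10^-7 A/cm^2


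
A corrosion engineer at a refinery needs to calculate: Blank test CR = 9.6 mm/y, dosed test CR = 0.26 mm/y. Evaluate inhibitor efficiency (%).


Apply the inhibitor-efficiency definition: IE = (CR_blank − CR_inh)/CR_blank × 100
IE = (9.6 − 0.26) / 9.6 × 100
IE = 9.34 / 9.6 × 100 = 97.3 %

97.3 %


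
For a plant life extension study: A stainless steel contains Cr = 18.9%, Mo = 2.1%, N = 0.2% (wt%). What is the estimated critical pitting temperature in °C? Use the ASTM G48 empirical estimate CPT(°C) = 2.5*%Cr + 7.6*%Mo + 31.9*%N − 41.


Apply the ASTM G48 empirical CPT estimate: CPT(°C) = 2.5*%Cr + 7.6*%Mo + 31.9*%N − 41
2.5*18.9 = 47.25; 7.6*2.1 = 15.96; 31.9*0.2 = 6.38
CPT = 47.25 + 15.96 + 6.38 − 41 = 28.59 °C
Rounded to 0.1 °C: CPT ≈ 28.6 °C

28.6 °C


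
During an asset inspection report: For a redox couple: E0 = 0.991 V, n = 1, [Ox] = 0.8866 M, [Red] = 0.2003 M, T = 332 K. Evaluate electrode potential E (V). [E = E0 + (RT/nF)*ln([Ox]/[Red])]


Apply the Nernst equation: E = E0 + (RT/nF)*ln([Ox]/[Red])
Step 1: RT/nF = 8.314*332/(1*96485) = 0.02860805 V
Step 2: [Ox]/[Red] = 0.8866/0.2003 = 4.42636
Step 3: ln(4.42636) = 1.487578
Step 4: correction = 0.02860805 * 1.487578 = 0.043 V
E = 0.991 + 0.043 = 1.034 V

1.034 V


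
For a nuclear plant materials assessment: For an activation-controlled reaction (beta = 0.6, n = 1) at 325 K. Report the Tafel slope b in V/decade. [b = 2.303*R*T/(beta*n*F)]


Apply the Tafel slope relation: b = 2.303*R*T/(beta*n*F)
Numerator: 2.303 * 8.314 * 325 = 6222.82
Denominator: 0.6 * 1 * 96485 = 57891.0
b = 6222.82 / 57891.0 = 0.1075 V/decade

0.1075 V/decade


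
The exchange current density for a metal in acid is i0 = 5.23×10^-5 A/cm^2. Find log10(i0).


i0 = 5.23×10^-5 A/cm^2
log10(i0) = -4.281

-4.281


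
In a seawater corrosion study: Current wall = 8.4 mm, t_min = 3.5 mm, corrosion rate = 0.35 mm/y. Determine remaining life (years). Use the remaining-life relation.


Apply the remaining-life relation: RL = (t_current − t_min) / CR
RL = (8.4 − 3.5) / 0.35 = 4.9 / 0.35 = 14.0 years

14.0 years


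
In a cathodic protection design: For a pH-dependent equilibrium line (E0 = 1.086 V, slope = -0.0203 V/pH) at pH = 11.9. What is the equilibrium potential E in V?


Apply the Pourbaix line equation: E = E0 + slope*pH
E = 1.086 + (-0.0203)*11.9 = 1.086 + (-0.24157) = 0.84443 V
Rounded to 3 decimal places: E = 0.844 V

0.844 V


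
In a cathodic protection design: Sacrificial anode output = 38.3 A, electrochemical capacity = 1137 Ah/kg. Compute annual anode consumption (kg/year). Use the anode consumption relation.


Annual consumption = current * hours per year / capacity
Rate = 38.3 * 8760 / 1137 = 295.1 kg/year

295.1 kg/year


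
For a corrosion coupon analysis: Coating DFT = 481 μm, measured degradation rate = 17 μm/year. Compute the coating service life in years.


Service life = thickness / degradation rate
Life = 481 / 17 = 28.3 years

28.3 years


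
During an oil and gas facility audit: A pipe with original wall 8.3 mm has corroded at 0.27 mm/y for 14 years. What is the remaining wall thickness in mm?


Remaining wall = original − CR × time
t = 8.3 − 0.27*14 = 8.3 − 3.78 = 4.52 mm

4.52 mm


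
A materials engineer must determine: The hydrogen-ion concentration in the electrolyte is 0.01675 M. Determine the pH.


pH = −log10[H+]
pH = −log10(0.01675) = 1.78

1.78


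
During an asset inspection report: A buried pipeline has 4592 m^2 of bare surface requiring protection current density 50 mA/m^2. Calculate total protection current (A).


I = area * current density, then convert mA → A (÷1000)
I = 4592 * 50 / 1000 = 229.6 A

229.6 A


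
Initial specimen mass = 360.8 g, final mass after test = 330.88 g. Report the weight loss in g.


Weight loss = initial − final
WL = 360.8 − 330.88 = 29.92 g

29.92 g


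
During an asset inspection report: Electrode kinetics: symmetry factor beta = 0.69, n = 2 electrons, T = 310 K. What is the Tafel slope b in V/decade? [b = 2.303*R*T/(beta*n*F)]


Apply the Tafel slope relation: b = 2.303*R*T/(beta*n*F)
Numerator: 2.303 * 8.314 * 310 = 5935.61
Denominator: 0.69 * 2 * 96485 = 133149.3
b = 5935.61 / 133149.3 = 0.045 V/decade

0.045 V/decade


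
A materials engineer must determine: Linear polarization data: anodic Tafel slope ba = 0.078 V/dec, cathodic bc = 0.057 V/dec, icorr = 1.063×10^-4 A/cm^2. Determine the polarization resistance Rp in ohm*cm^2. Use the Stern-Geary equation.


Apply the Stern-Geary equation: Rp = ba*bc / (2.303*icorr*(ba+bc))
ba*bc = 0.078*0.057 = 0.004446
ba+bc = 0.135; 2.303*icorr*(ba+bc) = 2.303*1.063×10^-4*0.135 = 3.3049202×10^-5
Rp = 0.004446 / 3.3049202×10^-5 = 134.53 ohm*cm^2

134.53 ohm*cm^2


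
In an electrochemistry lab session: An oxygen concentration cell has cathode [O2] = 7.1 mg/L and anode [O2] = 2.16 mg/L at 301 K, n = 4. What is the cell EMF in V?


Apply the Nernst concentration-cell relation: E = (RT/nF)*ln(C_cathode/C_anode)
RT/nF = 8.314*301/(4*96485) = 0.0064842 V
ln(7.1/2.16) = 1.18999
E = 0.0064842 * 1.18999 = 0.00772 V

0.00772 V


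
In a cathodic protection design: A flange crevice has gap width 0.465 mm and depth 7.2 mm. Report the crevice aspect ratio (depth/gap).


Aspect ratio = depth / gap
Ratio = 7.2 / 0.465 = 15.5

15.5


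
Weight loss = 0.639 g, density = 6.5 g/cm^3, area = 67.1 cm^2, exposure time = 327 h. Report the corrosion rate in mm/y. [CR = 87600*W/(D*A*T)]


Apply the mm/y weight-loss relation: CR = 87600 * W / (D * A * T)
Numerator: 87600 * 0.639 = 55976.4
Denominator: 6.5 * 67.1 * 327 = 142621.05
CR = 55976.4 / 142621.05 = 0.392483 mm/y

0.392483 mm/y


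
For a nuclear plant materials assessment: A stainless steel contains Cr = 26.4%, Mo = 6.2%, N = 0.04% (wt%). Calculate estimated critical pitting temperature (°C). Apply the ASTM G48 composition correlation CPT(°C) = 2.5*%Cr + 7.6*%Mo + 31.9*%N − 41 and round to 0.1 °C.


Apply the ASTM G48 empirical CPT estimate: CPT(°C) = 2.5*%Cr + 7.6*%Mo + 31.9*%N − 41
2.5*26.4 = 66; 7.6*6.2 = 47.12; 31.9*0.04 = 1.276
CPT = 66 + 47.12 + 1.276 − 41 = 73.396 °C
Rounded to 0.1 °C: CPT ≈ 73.4 °C

73.4 °C


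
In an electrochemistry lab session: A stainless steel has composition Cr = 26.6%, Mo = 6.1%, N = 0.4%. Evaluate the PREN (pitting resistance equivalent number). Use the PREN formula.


Apply the PREN formula: PREN = Cr + 3.3*Mo + 16*N
PREN = 26.6 + 3.3*6.1 + 16*0.4
PREN = 26.6 + 20.13 + 6.4 = 53.13

53.13


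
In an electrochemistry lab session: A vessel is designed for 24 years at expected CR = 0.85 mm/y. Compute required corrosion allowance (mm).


Corrosion allowance = CR × design life
CA = 0.85 * 24 = 20.4 mm

20.4 mm


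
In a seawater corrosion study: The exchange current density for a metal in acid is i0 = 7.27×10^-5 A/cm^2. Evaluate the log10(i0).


i0 = 7.27×10^-5 A/cm^2
log10(i0) = -4.138

-4.138


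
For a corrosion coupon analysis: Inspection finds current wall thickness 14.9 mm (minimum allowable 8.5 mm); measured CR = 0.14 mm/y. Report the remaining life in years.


Apply the remaining-life relation: RL = (t_current − t_min) / CR
RL = (14.9 − 8.5) / 0.14 = 6.4 / 0.14 = 45.7 years

45.7 years


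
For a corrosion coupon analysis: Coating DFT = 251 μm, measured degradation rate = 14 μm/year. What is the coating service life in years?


Service life = thickness / degradation rate
Life = 251 / 14 = 17.9 years

17.9 years


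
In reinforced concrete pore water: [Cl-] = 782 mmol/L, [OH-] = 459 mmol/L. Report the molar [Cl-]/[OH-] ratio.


Threshold parameter = [Cl-] / [OH-] (molar basis; both in mmol/L, so units cancel)
Ratio = 782 / 459 = 1.7

1.7


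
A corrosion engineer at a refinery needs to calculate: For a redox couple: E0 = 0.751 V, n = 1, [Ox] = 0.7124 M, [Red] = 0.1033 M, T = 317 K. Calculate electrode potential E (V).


Apply the Nernst equation: E = E0 + (RT/nF)*ln([Ox]/[Red])
Step 1: RT/nF = 8.314*317/(1*96485) = 0.02731552 V
Step 2: [Ox]/[Red] = 0.7124/0.1033 = 6.896418
Step 3: ln(6.896418) = 1.931002
Step 4: correction = 0.02731552 * 1.931002 = 0.0527 V
E = 0.751 + 0.0527 = 0.8037 V

0.8037 V


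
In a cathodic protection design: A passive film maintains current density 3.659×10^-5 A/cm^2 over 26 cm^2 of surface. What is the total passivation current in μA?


I = i_pass * A, then convert A → μA (×10^6)
I = 3.659×10^-5 * 26 * 10^6 = 951.34 μA

951.34 μA


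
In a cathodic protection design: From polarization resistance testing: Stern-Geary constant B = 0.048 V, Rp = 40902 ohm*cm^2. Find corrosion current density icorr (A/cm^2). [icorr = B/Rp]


Apply the Stern-Geary relation: icorr = B / Rp
icorr = 0.048 / 40902 = 1.174×10^-6 A/cm^2

1.174×10^-6 A/cm^2


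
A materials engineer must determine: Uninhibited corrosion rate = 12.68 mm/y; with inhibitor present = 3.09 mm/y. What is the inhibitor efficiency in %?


Apply the inhibitor-efficiency definition: IE = (CR_blank − CR_inh)/CR_blank × 100
IE = (12.68 − 3.09) / 12.68 × 100
IE = 9.59 / 12.68 × 100 = 75.6 %

75.6 %


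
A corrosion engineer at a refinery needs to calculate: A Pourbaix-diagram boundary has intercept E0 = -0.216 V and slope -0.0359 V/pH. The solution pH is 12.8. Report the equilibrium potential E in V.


Apply the Pourbaix line equation: E = E0 + slope*pH
E = -0.216 + (-0.0359)*12.8 = -0.216 + (-0.45952) = -0.67552 V
Rounded to 3 decimal places: E = -0.676 V

-0.676 V


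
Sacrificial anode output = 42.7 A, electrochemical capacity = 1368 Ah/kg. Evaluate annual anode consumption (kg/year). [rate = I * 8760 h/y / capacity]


Annual consumption = current * hours per year / capacity
Rate = 42.7 * 8760 / 1368 = 273.4 kg/year

273.4 kg/year


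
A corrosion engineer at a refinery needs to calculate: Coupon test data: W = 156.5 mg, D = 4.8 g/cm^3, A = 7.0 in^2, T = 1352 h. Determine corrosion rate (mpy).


Apply the mpy weight-loss relation: CR = 534 * W / (D * A * T)
Numerator: 534 * 156.5 = 83571.0
Denominator: 4.8 * 7.0 * 1352 = 45427.2
CR = 83571.0 / 45427.2 = 1.8397 mpy

1.8397 mpy


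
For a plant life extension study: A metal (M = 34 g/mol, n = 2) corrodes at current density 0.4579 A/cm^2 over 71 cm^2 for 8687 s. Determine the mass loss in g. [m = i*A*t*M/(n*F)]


Apply Faraday's law: m = i*A*t*M / (n*F)
Total charge passed Q = i*A*t = 0.4579*71*8687 = 282422.1883 C
m = Q*M/(n*F) = 282422.1883*34/(2*96485) = 49.7609 g

49.7609 g


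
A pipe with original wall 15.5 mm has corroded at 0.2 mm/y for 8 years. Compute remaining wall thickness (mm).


Remaining wall = original − CR × time
t = 15.5 − 0.2*8 = 15.5 − 1.6 = 13.9 mm

13.9 mm


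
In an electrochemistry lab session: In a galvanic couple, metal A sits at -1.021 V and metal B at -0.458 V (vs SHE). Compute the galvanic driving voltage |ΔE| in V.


Driving voltage is the absolute potential difference.
|ΔE| = |-1.021 − (-0.458)| = 0.563 V

0.563 V


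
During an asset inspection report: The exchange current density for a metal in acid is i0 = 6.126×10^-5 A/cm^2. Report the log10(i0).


i0 = 6.126×10^-5 A/cm^2
log10(i0) = -4.213

-4.213


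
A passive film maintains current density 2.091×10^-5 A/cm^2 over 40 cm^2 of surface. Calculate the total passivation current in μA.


I = i_pass * A, then convert A → μA (×10^6)
I = 2.091×10^-5 * 40 * 10^6 = 836.4 μA

836.4 μA


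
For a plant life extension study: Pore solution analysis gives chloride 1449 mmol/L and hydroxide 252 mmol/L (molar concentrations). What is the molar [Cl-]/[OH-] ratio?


Threshold parameter = [Cl-] / [OH-] (molar basis; both in mmol/L, so units cancel)
Ratio = 1449 / 252 = 5.75

5.75


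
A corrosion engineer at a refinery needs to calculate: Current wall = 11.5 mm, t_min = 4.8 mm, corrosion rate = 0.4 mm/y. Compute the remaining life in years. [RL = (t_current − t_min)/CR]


Apply the remaining-life relation: RL = (t_current − t_min) / CR
RL = (11.5 − 4.8) / 0.4 = 6.7 / 0.4 = 16.8 years

16.8 years


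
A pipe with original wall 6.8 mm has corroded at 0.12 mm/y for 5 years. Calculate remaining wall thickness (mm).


Remaining wall = original − CR × time
t = 6.8 − 0.12*5 = 6.8 − 0.6 = 6.2 mm

6.2 mm


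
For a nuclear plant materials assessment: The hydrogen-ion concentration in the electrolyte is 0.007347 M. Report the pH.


pH = −log10[H+]
pH = −log10(0.007347) = 2.13

2.13


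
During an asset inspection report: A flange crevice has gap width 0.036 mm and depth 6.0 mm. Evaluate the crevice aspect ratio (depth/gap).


Aspect ratio = depth / gap
Ratio = 6.0 / 0.036 = 166.7

166.7


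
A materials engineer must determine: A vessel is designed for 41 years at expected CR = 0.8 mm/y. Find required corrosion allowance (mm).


Corrosion allowance = CR × design life
CA = 0.8 * 41 = 32.8 mm

32.8 mm


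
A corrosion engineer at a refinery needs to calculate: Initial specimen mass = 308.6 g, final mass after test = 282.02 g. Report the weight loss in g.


Weight loss = initial − final
WL = 308.6 − 282.02 = 26.58 g

26.58 g


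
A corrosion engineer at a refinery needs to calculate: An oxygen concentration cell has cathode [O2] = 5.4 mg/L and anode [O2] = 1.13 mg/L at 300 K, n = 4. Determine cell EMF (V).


Apply the Nernst concentration-cell relation: E = (RT/nF)*ln(C_cathode/C_anode)
RT/nF = 8.314*300/(4*96485) = 0.00646266 V
ln(5.4/1.13) = 1.56418
E = 0.00646266 * 1.56418 = 0.01011 V

0.01011 V


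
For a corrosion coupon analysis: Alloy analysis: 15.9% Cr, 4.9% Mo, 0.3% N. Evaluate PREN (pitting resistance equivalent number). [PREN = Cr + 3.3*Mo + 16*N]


Apply the PREN formula: PREN = Cr + 3.3*Mo + 16*N
PREN = 15.9 + 3.3*4.9 + 16*0.3
PREN = 15.9 + 16.17 + 4.8 = 36.87

36.87


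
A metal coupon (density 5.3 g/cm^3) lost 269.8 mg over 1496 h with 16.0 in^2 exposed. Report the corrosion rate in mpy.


Apply the mpy weight-loss relation: CR = 534 * W / (D * A * T)
Numerator: 534 * 269.8 = 144073.2
Denominator: 5.3 * 16.0 * 1496 = 126860.8
CR = 144073.2 / 126860.8 = 1.136 mpy

1.136 mpy


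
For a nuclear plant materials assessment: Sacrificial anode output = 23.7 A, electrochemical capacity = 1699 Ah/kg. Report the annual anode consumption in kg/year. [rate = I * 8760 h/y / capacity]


Annual consumption = current * hours per year / capacity
Rate = 23.7 * 8760 / 1699 = 122.2 kg/year

122.2 kg/year


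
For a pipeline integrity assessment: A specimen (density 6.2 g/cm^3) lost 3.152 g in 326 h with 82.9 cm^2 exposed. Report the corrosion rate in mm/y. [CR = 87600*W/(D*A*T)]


Apply the mm/y weight-loss relation: CR = 87600 * W / (D * A * T)
Numerator: 87600 * 3.152 = 276115.2
Denominator: 6.2 * 82.9 * 326 = 167557.48
CR = 276115.2 / 167557.48 = 1.64788 mm/y

1.64788 mm/y


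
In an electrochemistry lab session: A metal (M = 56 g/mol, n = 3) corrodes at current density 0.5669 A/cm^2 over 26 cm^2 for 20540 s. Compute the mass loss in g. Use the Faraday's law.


Apply Faraday's law: m = i*A*t*M / (n*F)
Total charge passed Q = i*A*t = 0.5669*26*20540 = 302747.276 C
m = Q*M/(n*F) = 302747.276*56/(3*96485) = 58.57162 g

58.57162 g


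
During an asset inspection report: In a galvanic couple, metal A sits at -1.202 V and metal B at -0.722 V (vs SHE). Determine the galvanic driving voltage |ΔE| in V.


Driving voltage is the absolute potential difference.
|ΔE| = |-1.202 − (-0.722)| = 0.48 V

0.48 V


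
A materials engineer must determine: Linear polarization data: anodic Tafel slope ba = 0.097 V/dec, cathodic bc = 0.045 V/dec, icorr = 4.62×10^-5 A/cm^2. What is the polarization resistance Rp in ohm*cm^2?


Apply the Stern-Geary equation: Rp = ba*bc / (2.303*icorr*(ba+bc))
ba*bc = 0.097*0.045 = 0.004365
ba+bc = 0.142; 2.303*icorr*(ba+bc) = 2.303*4.62×10^-5*0.142 = 1.5108601×10^-5
Rp = 0.004365 / 1.5108601×10^-5 = 288.9 ohm*cm^2

288.9 ohm*cm^2


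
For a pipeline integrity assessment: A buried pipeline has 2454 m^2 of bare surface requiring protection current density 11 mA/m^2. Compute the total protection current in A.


I = area * current density, then convert mA → A (÷1000)
I = 2454 * 11 / 1000 = 26.99 A

26.99 A


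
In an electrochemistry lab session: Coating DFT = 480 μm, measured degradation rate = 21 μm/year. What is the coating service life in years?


Service life = thickness / degradation rate
Life = 480 / 21 = 22.9 years

22.9 years


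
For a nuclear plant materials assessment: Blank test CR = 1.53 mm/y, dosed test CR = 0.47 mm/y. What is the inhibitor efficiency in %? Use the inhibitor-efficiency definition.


Apply the inhibitor-efficiency definition: IE = (CR_blank − CR_inh)/CR_blank × 100
IE = (1.53 − 0.47) / 1.53 × 100
IE = 1.06 / 1.53 × 100 = 69.3 %

69.3 %


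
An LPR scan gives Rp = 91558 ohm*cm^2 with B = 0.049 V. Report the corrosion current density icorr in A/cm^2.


Apply the Stern-Geary relation: icorr = B / Rp
icorr = 0.049 / 91558 = 5.352×10^-7 A/cm^2

5.352×10^-7 A/cm^2


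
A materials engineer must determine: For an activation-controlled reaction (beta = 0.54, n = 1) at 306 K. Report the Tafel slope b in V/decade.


Apply the Tafel slope relation: b = 2.303*R*T/(beta*n*F)
Numerator: 2.303 * 8.314 * 306 = 5859.03
Denominator: 0.54 * 1 * 96485 = 52101.9
b = 5859.03 / 52101.9 = 0.112 V/decade

0.112 V/decade


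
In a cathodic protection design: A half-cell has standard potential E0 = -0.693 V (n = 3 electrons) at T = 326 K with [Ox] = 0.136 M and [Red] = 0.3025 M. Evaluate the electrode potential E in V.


Apply the Nernst equation: E = E0 + (RT/nF)*ln([Ox]/[Red])
Step 1: RT/nF = 8.314*326/(3*96485) = 0.00936368 V
Step 2: [Ox]/[Red] = 0.136/0.3025 = 0.449587
Step 3: ln(0.449587) = -0.799426
Step 4: correction = 0.00936368 * -0.799426 = -0.0075 V
E = -0.693 + -0.0075 = -0.7005 V

-0.7005 V


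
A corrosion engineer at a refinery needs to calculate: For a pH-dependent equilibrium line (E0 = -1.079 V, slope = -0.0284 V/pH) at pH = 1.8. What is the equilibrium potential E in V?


Apply the Pourbaix line equation: E = E0 + slope*pH
E = -1.079 + (-0.0284)*1.8 = -1.079 + (-0.05112) = -1.13012 V
Rounded to 3 decimal places: E = -1.130 V

-1.130 V


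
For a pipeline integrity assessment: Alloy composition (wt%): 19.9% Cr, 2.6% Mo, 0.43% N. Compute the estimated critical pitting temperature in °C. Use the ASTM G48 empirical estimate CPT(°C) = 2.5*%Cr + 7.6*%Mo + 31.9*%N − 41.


Apply the ASTM G48 empirical CPT estimate: CPT(°C) = 2.5*%Cr + 7.6*%Mo + 31.9*%N − 41
2.5*19.9 = 49.75; 7.6*2.6 = 19.76; 31.9*0.43 = 13.717
CPT = 49.75 + 19.76 + 13.717 − 41 = 42.227 °C
Rounded to 0.1 °C: CPT ≈ 42.2 °C

42.2 °C


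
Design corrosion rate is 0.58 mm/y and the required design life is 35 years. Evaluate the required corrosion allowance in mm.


Corrosion allowance = CR × design life
CA = 0.58 * 35 = 20.3 mm

20.3 mm


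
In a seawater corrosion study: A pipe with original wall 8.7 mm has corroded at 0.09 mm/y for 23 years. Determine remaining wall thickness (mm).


Remaining wall = original − CR × time
t = 8.7 − 0.09*23 = 8.7 − 2.07 = 6.63 mm

6.63 mm


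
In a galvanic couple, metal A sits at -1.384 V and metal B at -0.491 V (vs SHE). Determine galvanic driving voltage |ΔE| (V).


Driving voltage is the absolute potential difference.
|ΔE| = |-1.384 − (-0.491)| = 0.893 V

0.893 V


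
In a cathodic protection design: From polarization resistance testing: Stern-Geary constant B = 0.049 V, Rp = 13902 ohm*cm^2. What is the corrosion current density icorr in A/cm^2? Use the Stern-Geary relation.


Apply the Stern-Geary relation: icorr = B / Rp
icorr = 0.049 / 13902 = 3.525×10^-6 A/cm^2

3.525×10^-6 A/cm^2


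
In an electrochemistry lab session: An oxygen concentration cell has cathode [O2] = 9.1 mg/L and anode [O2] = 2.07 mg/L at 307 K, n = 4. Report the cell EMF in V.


Apply the Nernst concentration-cell relation: E = (RT/nF)*ln(C_cathode/C_anode)
RT/nF = 8.314*307/(4*96485) = 0.00661346 V
ln(9.1/2.07) = 1.48073
E = 0.00661346 * 1.48073 = 0.00979 V

0.00979 V


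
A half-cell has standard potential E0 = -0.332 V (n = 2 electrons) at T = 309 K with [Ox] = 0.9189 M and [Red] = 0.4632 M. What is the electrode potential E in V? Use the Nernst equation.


Apply the Nernst equation: E = E0 + (RT/nF)*ln([Ox]/[Red])
Step 1: RT/nF = 8.314*309/(2*96485) = 0.01331308 V
Step 2: [Ox]/[Red] = 0.9189/0.4632 = 1.983808
Step 3: ln(1.983808) = 0.685018
Step 4: correction = 0.01331308 * 0.685018 = 0.0091 V
E = -0.332 + 0.0091 = -0.3229 V

-0.3229 V


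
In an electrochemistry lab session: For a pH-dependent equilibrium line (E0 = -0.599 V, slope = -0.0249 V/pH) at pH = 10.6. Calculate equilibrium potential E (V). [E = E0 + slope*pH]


Apply the Pourbaix line equation: E = E0 + slope*pH
E = -0.599 + (-0.0249)*10.6 = -0.599 + (-0.26394) = -0.86294 V
Rounded to 4 decimal places: E = -0.8629 V

-0.8629 V


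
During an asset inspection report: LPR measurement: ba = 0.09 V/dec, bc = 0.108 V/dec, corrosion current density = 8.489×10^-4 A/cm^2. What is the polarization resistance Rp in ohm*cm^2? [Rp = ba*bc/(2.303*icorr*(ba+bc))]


Apply the Stern-Geary equation: Rp = ba*bc / (2.303*icorr*(ba+bc))
ba*bc = 0.09*0.108 = 0.00972
ba+bc = 0.198; 2.303*icorr*(ba+bc) = 2.303*8.489×10^-4*0.198 = 3.8709331×10^-4
Rp = 0.00972 / 3.8709331×10^-4 = 25.11 ohm*cm^2

25.11 ohm*cm^2


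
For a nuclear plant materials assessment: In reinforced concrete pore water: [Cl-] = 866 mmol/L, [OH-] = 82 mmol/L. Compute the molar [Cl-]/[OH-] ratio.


Threshold parameter = [Cl-] / [OH-] (molar basis; both in mmol/L, so units cancel)
Ratio = 866 / 82 = 10.56

10.56


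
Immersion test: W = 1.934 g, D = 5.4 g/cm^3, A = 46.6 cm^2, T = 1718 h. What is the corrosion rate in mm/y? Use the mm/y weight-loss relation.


Apply the mm/y weight-loss relation: CR = 87600 * W / (D * A * T)
Numerator: 87600 * 1.934 = 169418.4
Denominator: 5.4 * 46.6 * 1718 = 432317.52
CR = 169418.4 / 432317.52 = 0.39188 mm/y

0.39188 mm/y


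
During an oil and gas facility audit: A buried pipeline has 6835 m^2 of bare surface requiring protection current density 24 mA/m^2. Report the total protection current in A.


I = area * current density, then convert mA → A (÷1000)
I = 6835 * 24 / 1000 = 164.04 A

164.04 A


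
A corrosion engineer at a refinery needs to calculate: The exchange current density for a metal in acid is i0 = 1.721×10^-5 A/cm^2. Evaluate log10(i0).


i0 = 1.721×10^-5 A/cm^2
log10(i0) = -4.764

-4.764


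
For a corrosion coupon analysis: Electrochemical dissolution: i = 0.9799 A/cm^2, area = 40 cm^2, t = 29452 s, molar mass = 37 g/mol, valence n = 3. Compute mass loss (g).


Apply Faraday's law: m = i*A*t*M / (n*F)
Total charge passed Q = i*A*t = 0.9799*40*29452 = 1154400.592 C
m = Q*M/(n*F) = 1154400.592*37/(3*96485) = 147.56291 g

147.56291 g


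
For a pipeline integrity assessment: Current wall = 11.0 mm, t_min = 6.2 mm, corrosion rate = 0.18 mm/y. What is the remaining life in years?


Apply the remaining-life relation: RL = (t_current − t_min) / CR
RL = (11.0 − 6.2) / 0.18 = 4.8 / 0.18 = 26.7 years

26.7 years


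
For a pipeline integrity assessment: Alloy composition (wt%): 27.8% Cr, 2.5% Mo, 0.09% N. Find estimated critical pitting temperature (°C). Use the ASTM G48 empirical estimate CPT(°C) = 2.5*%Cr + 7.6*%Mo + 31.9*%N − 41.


Apply the ASTM G48 empirical CPT estimate: CPT(°C) = 2.5*%Cr + 7.6*%Mo + 31.9*%N − 41
2.5*27.8 = 69.5; 7.6*2.5 = 19; 31.9*0.09 = 2.871
CPT = 69.5 + 19 + 2.871 − 41 = 50.371 °C
Rounded to 0.1 °C: CPT ≈ 50.4 °C

50.4 °C


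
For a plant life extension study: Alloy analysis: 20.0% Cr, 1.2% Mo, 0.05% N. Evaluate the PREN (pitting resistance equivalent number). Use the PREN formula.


Apply the PREN formula: PREN = Cr + 3.3*Mo + 16*N
PREN = 20.0 + 3.3*1.2 + 16*0.05
PREN = 20.0 + 3.96 + 0.8 = 24.76

24.76


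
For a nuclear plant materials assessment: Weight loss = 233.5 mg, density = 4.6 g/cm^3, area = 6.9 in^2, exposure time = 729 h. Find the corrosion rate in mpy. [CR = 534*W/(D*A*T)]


Apply the mpy weight-loss relation: CR = 534 * W / (D * A * T)
Numerator: 534 * 233.5 = 124689.0
Denominator: 4.6 * 6.9 * 729 = 23138.46
CR = 124689.0 / 23138.46 = 5.389 mpy

5.389 mpy


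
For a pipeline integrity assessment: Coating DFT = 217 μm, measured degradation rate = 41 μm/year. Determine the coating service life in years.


Service life = thickness / degradation rate
Life = 217 / 41 = 5.3 years

5.3 years


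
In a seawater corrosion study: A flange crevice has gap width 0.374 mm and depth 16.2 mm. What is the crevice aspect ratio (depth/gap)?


Aspect ratio = depth / gap
Ratio = 16.2 / 0.374 = 43.3

43.3


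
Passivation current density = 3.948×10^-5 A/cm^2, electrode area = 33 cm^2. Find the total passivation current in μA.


I = i_pass * A, then convert A → μA (×10^6)
I = 3.948×10^-5 * 33 * 10^6 = 1302.84 μA

1302.84 μA


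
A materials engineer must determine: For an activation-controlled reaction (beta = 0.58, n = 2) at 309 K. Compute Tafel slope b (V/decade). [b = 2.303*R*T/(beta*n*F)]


Apply the Tafel slope relation: b = 2.303*R*T/(beta*n*F)
Numerator: 2.303 * 8.314 * 309 = 5916.47
Denominator: 0.58 * 2 * 96485 = 111922.6
b = 5916.47 / 111922.6 = 0.053 V/decade

0.053 V/decade


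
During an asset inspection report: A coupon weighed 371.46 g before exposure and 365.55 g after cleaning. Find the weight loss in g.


Weight loss = initial − final
WL = 371.46 − 365.55 = 5.91 g

5.91 g


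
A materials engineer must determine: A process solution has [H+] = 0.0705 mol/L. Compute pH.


pH = −log10[H+]
pH = −log10(0.0705) = 1.15

1.15


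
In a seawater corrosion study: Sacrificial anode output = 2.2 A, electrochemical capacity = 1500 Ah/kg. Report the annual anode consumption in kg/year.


Annual consumption = current * hours per year / capacity
Rate = 2.2 * 8760 / 1500 = 12.8 kg/year

12.8 kg/year


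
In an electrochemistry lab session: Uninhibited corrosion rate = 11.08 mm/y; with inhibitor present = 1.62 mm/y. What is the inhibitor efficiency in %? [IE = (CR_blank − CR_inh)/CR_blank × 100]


Apply the inhibitor-efficiency definition: IE = (CR_blank − CR_inh)/CR_blank × 100
IE = (11.08 − 1.62) / 11.08 × 100
IE = 9.46 / 11.08 × 100 = 85.4 %

85.4 %


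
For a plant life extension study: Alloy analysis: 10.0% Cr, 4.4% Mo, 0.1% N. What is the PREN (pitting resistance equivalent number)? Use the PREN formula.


Apply the PREN formula: PREN = Cr + 3.3*Mo + 16*N
PREN = 10.0 + 3.3*4.4 + 16*0.1
PREN = 10.0 + 14.52 + 1.6 = 26.12

26.12


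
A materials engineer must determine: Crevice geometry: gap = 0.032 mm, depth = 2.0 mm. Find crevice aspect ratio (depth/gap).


Aspect ratio = depth / gap
Ratio = 2.0 / 0.032 = 62.5

62.5


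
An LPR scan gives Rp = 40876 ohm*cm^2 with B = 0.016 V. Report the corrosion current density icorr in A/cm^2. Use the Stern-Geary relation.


Apply the Stern-Geary relation: icorr = B / Rp
icorr = 0.016 / 40876 = 3.914×10^-7 A/cm^2

3.914×10^-7 A/cm^2


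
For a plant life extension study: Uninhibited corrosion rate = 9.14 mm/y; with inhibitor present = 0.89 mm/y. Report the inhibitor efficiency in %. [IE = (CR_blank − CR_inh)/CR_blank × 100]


Apply the inhibitor-efficiency definition: IE = (CR_blank − CR_inh)/CR_blank × 100
IE = (9.14 − 0.89) / 9.14 × 100
IE = 8.25 / 9.14 × 100 = 90.3 %

90.3 %


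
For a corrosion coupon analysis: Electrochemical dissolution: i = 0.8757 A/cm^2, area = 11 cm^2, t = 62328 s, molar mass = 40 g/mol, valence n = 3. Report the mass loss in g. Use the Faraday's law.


Apply Faraday's law: m = i*A*t*M / (n*F)
Total charge passed Q = i*A*t = 0.8757*11*62328 = 600386.9256 C
m = Q*M/(n*F) = 600386.9256*40/(3*96485) = 82.96791 g

82.96791 g


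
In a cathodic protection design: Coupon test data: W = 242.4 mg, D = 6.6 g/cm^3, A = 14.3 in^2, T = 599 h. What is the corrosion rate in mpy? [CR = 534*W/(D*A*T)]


Apply the mpy weight-loss relation: CR = 534 * W / (D * A * T)
Numerator: 534 * 242.4 = 129441.6
Denominator: 6.6 * 14.3 * 599 = 56533.62
CR = 129441.6 / 56533.62 = 2.29 mpy

2.29 mpy


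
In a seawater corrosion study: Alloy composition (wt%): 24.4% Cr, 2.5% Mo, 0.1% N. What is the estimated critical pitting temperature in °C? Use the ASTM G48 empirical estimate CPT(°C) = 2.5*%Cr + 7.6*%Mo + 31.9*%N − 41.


Apply the ASTM G48 empirical CPT estimate: CPT(°C) = 2.5*%Cr + 7.6*%Mo + 31.9*%N − 41
2.5*24.4 = 61; 7.6*2.5 = 19; 31.9*0.1 = 3.19
CPT = 61 + 19 + 3.19 − 41 = 42.19 °C
Rounded to 0.1 °C: CPT ≈ 42.2 °C

42.2 °C


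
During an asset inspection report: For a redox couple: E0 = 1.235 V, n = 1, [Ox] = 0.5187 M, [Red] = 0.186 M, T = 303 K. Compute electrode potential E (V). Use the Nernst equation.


Apply the Nernst equation: E = E0 + (RT/nF)*ln([Ox]/[Red])
Step 1: RT/nF = 8.314*303/(1*96485) = 0.02610916 V
Step 2: [Ox]/[Red] = 0.5187/0.186 = 2.78871
Step 3: ln(2.78871) = 1.025579
Step 4: correction = 0.02610916 * 1.025579 = 0.0268 V
E = 1.235 + 0.0268 = 1.2618 V

1.2618 V


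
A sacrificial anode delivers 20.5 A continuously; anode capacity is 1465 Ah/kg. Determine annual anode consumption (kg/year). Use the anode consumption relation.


Annual consumption = current * hours per year / capacity
Rate = 20.5 * 8760 / 1465 = 122.6 kg/year

122.6 kg/year


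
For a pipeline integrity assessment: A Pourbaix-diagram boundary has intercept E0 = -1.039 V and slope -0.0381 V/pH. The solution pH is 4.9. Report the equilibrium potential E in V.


Apply the Pourbaix line equation: E = E0 + slope*pH
E = -1.039 + (-0.0381)*4.9 = -1.039 + (-0.18669) = -1.22569 V
Rounded to 3 decimal places: E = -1.226 V

-1.226 V


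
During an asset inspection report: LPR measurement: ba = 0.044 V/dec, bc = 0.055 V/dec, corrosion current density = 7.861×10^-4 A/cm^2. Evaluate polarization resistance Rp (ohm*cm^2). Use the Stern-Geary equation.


Apply the Stern-Geary equation: Rp = ba*bc / (2.303*icorr*(ba+bc))
ba*bc = 0.044*0.055 = 0.00242
ba+bc = 0.099; 2.303*icorr*(ba+bc) = 2.303*7.861×10^-4*0.099 = 1.7922844×10^-4
Rp = 0.00242 / 1.7922844×10^-4 = 13.5 ohm*cm^2

13.5 ohm*cm^2


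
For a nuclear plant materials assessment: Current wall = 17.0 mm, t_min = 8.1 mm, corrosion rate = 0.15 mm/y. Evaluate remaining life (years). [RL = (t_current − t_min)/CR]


Apply the remaining-life relation: RL = (t_current − t_min) / CR
RL = (17.0 − 8.1) / 0.15 = 8.9 / 0.15 = 59.3 years

59.3 years


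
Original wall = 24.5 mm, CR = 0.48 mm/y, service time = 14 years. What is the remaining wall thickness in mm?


Remaining wall = original − CR × time
t = 24.5 − 0.48*14 = 24.5 − 6.72 = 17.78 mm

17.78 mm


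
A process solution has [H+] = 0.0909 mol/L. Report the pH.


pH = −log10[H+]
pH = −log10(0.0909) = 1.04

1.04


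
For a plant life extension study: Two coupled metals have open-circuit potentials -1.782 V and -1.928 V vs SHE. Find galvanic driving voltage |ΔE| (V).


Driving voltage is the absolute potential difference.
|ΔE| = |-1.782 − (-1.928)| = 0.146 V

0.146 V


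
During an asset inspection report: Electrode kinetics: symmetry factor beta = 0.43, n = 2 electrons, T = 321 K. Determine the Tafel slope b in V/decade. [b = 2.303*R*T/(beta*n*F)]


Apply the Tafel slope relation: b = 2.303*R*T/(beta*n*F)
Numerator: 2.303 * 8.314 * 321 = 6146.23
Denominator: 0.43 * 2 * 96485 = 82977.1
b = 6146.23 / 82977.1 = 0.074 V/decade

0.074 V/decade


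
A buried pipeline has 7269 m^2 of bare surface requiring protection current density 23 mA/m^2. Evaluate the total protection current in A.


I = area * current density, then convert mA → A (÷1000)
I = 7269 * 23 / 1000 = 167.19 A

167.19 A


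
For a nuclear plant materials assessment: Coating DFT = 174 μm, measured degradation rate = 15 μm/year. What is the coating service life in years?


Service life = thickness / degradation rate
Life = 174 / 15 = 11.6 years

11.6 years


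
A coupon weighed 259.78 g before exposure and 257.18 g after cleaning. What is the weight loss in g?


Weight loss = initial − final
WL = 259.78 − 257.18 = 2.6 g

2.6 g


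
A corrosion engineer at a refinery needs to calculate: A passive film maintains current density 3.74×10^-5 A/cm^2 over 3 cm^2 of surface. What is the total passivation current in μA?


I = i_pass * A, then convert A → μA (×10^6)
I = 3.74×10^-5 * 3 * 10^6 = 112.2 μA

112.2 μA


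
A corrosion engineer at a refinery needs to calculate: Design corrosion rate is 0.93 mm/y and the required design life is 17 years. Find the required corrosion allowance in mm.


Corrosion allowance = CR × design life
CA = 0.93 * 17 = 15.81 mm

15.81 mm


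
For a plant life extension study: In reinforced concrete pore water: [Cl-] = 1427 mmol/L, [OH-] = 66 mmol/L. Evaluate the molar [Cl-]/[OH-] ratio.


Threshold parameter = [Cl-] / [OH-] (molar basis; both in mmol/L, so units cancel)
Ratio = 1427 / 66 = 21.62

21.62


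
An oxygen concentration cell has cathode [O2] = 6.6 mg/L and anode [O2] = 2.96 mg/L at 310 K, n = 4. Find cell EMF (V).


Apply the Nernst concentration-cell relation: E = (RT/nF)*ln(C_cathode/C_anode)
RT/nF = 8.314*310/(4*96485) = 0.00667808 V
ln(6.6/2.96) = 0.80188
E = 0.00667808 * 0.80188 = 0.00536 V

0.00536 V


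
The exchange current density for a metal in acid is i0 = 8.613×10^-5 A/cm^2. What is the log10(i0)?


i0 = 8.613×10^-5 A/cm^2
log10(i0) = -4.065

-4.065


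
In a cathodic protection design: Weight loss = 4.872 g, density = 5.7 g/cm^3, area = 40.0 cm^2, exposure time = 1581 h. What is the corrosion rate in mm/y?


Apply the mm/y weight-loss relation: CR = 87600 * W / (D * A * T)
Numerator: 87600 * 4.872 = 426787.2
Denominator: 5.7 * 40.0 * 1581 = 360468.0
CR = 426787.2 / 360468.0 = 1.184 mm/y

1.184 mm/y


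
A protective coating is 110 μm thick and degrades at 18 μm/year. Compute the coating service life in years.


Service life = thickness / degradation rate
Life = 110 / 18 = 6.1 years

6.1 years


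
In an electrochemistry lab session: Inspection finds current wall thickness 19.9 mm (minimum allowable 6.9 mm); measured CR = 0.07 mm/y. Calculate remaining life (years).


Apply the remaining-life relation: RL = (t_current − t_min) / CR
RL = (19.9 − 6.9) / 0.07 = 13.0 / 0.07 = 185.7 years

185.7 years


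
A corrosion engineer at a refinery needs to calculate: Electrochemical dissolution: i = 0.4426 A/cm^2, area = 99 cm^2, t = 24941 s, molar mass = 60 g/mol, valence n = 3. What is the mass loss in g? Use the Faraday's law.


Apply Faraday's law: m = i*A*t*M / (n*F)
Total charge passed Q = i*A*t = 0.4426*99*24941 = 1092849.7734 C
m = Q*M/(n*F) = 1092849.7734*60/(3*96485) = 226.5326 g

226.5326 g


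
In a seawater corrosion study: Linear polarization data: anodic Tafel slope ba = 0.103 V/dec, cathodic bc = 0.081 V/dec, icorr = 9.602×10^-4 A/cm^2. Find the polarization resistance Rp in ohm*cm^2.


Apply the Stern-Geary equation: Rp = ba*bc / (2.303*icorr*(ba+bc))
ba*bc = 0.103*0.081 = 0.008343
ba+bc = 0.184; 2.303*icorr*(ba+bc) = 2.303*9.602×10^-4*0.184 = 4.0688667×10^-4
Rp = 0.008343 / 4.0688667×10^-4 = 20.5 ohm*cm^2

20.5 ohm*cm^2


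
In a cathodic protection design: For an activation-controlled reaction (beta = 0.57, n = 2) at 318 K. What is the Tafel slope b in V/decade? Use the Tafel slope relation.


Apply the Tafel slope relation: b = 2.303*R*T/(beta*n*F)
Numerator: 2.303 * 8.314 * 318 = 6088.79
Denominator: 0.57 * 2 * 96485 = 109992.9
b = 6088.79 / 109992.9 = 0.0554 V/decade

0.0554 V/decade


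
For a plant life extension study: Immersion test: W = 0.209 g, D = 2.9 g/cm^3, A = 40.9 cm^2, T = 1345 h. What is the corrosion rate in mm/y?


Apply the mm/y weight-loss relation: CR = 87600 * W / (D * A * T)
Numerator: 87600 * 0.209 = 18308.4
Denominator: 2.9 * 40.9 * 1345 = 159530.45
CR = 18308.4 / 159530.45 = 0.11476 mm/y

0.11476 mm/y


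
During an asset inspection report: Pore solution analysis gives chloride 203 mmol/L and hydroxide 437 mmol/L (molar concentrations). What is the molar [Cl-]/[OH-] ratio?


Threshold parameter = [Cl-] / [OH-] (molar basis; both in mmol/L, so units cancel)
Ratio = 203 / 437 = 0.46

0.46


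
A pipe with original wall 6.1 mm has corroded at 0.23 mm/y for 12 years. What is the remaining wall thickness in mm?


Remaining wall = original − CR × time
t = 6.1 − 0.23*12 = 6.1 − 2.76 = 3.34 mm

3.34 mm


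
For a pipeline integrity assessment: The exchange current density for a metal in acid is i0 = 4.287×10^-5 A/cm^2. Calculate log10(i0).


i0 = 4.287×10^-5 A/cm^2
log10(i0) = -4.368

-4.368


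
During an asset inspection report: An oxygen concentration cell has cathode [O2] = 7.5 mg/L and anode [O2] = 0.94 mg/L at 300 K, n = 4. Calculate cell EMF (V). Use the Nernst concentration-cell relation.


Apply the Nernst concentration-cell relation: E = (RT/nF)*ln(C_cathode/C_anode)
RT/nF = 8.314*300/(4*96485) = 0.00646266 V
ln(7.5/0.94) = 2.07678
E = 0.00646266 * 2.07678 = 0.01342 V

0.01342 V


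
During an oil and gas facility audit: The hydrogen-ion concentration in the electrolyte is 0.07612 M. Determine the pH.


pH = −log10[H+]
pH = −log10(0.07612) = 1.12

1.12


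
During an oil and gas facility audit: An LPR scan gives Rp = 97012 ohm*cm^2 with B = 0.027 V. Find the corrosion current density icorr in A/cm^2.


Apply the Stern-Geary relation: icorr = B / Rp
icorr = 0.027 / 97012 = 2.783×10^-7 A/cm^2

2.783×10^-7 A/cm^2


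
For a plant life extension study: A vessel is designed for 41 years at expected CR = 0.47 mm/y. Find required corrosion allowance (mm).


Corrosion allowance = CR × design life
CA = 0.47 * 41 = 19.27 mm

19.27 mm


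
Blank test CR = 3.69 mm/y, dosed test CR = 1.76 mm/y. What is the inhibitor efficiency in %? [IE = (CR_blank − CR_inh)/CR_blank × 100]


Apply the inhibitor-efficiency definition: IE = (CR_blank − CR_inh)/CR_blank × 100
IE = (3.69 − 1.76) / 3.69 × 100
IE = 1.93 / 3.69 × 100 = 52.3 %

52.3 %


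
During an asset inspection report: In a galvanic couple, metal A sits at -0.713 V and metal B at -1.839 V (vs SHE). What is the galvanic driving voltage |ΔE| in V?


Driving voltage is the absolute potential difference.
|ΔE| = |-0.713 − (-1.839)| = 1.126 V

1.126 V


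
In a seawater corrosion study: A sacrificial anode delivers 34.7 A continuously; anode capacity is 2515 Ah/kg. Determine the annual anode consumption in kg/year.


Annual consumption = current * hours per year / capacity
Rate = 34.7 * 8760 / 2515 = 120.9 kg/year

120.9 kg/year
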